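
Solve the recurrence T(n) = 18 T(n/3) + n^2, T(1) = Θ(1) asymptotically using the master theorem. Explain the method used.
T(n) = Θ(n^(log_3 18))

Master theorem: compare f(n) = n^2 to n^(log_3 18) where log_3 18 ≈ 2.631. Since 2 < log_3 18, we have f(n) = O(n^(log_3 18 − ε)) for some ε > 0 — Case 1. Hence T(n) = Θ(n^(log_3 18)).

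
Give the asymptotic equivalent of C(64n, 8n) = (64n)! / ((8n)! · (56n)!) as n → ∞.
C(64n, 8n) ~ (16777216/823543)^(8n) · sqrt(4/(7π·8n))

Write N = 8n. Apply Stirling to each factorial:
  (8N)! ~ sqrt(2π·8N) · (8N/e)^(8N),
  N! ~ sqrt(2π N) · (N/e)^N,
  (7N)! ~ sqrt(2π·7N) · (7N/e)^(7N).
The exponential factors combine to (8N)^(8N) / (N^N · (7N)^(7N)) = 8^(8N)/7^(7N) = (8^8/7^7)^N = (16777216/823543)^N.
The square-root prefactors combine to sqrt(2π·8N) / (sqrt(2π N)·sqrt(2π·7N)) = sqrt(8 / (2π·7·N)) = sqrt(4/(7π·8n)).
Substituting N = 8n: C(64n, 8n) ~ (16777216/823543)^(8n) · sqrt(4/(7π·8n)).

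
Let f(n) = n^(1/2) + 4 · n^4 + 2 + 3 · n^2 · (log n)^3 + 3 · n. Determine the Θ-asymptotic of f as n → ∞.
f(n) ∈ Θ(n^4)

Compare the terms by growth order. For large n, n^a · (log n)^b dominates n^a' · (log n)^b' iff a > a', or (a = a' and b > b'). Ranking the 5 terms shows the dominant one is 4 · n^4. Hence f(n) ∈ Θ(n^4).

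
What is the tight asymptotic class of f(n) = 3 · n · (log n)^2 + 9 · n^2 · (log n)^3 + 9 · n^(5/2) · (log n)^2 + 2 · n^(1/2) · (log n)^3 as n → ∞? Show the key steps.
f(n) ∈ Θ(n^(5/2) · (log n)^2)

Compare the terms by growth order. For large n, n^a · (log n)^b dominates n^a' · (log n)^b' iff a > a', or (a = a' and b > b'). Ranking the 4 terms shows the dominant one is 9 · n^(5/2) · (log n)^2. Hence f(n) ∈ Θ(n^(5/2) · (log n)^2).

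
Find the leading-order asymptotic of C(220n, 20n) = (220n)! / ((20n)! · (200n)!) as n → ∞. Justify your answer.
C(220n, 20n) ~ (285311670611/10000000000)^(20n) · sqrt(11/(20π·20n))

Write N = 20n. Apply Stirling to each factorial:
  (11N)! ~ sqrt(2π·11N) · (11N/e)^(11N),
  N! ~ sqrt(2π N) · (N/e)^N,
  (10N)! ~ sqrt(2π·10N) · (10N/e)^(10N).
The exponential factors combine to (11N)^(11N) / (N^N · (10N)^(10N)) = 11^(11N)/10^(10N) = (11^11/10^10)^N = (285311670611/10000000000)^N.
The square-root prefactors combine to sqrt(2π·11N) / (sqrt(2π N)·sqrt(2π·10N)) = sqrt(11 / (2π·10·N)) = sqrt(11/(20π·20n)).
Substituting N = 20n: C(220n, 20n) ~ (285311670611/10000000000)^(20n) · sqrt(11/(20π·20n)).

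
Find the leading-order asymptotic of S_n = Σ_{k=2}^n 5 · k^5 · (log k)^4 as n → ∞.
S_n ~ 5 · n^6 · (log n)^4 / 6

By integral comparison, S_n = ∫_1^n 5 · x^5 · (log x)^4 dx + O(n^5 · (log n)^4). For the integral, the leading term of ∫_1^n x^5 (log x)^4 dx is n^6/6 · (log n)^4 (by repeated integration by parts; each step lowers the log-exponent and produces a relatively O(1/log n) correction). Hence S_n ~ 5 · n^6 · (log n)^4 / 6.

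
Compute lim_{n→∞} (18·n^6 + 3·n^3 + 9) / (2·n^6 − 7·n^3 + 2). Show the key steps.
lim = 18/2 = 9

For large n the leading n^6 terms dominate both numerator and denominator. Dividing top and bottom by n^6, every other term tends to 0, leaving 18/2 = 9.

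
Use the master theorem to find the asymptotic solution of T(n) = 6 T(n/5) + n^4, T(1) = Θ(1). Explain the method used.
T(n) = Θ(n^4)

log_5 6 ≈ 1.113. f(n) = n^4 dominates n^(log_5 6) since 4 > 1.113, and the regularity condition a·f(n/b) = 6·(n/5)^4 = (6/625)·n^4 ≤ c·f(n) holds with c = 6/625 ≈ 0.0096 < 1. So this is Case 3: T(n) = Θ(f(n)) = Θ(n^4).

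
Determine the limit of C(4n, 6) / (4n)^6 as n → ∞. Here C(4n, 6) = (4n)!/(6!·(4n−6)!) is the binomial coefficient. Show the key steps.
lim = 1/6! = 1/720

With N = 4n → ∞: C(N, 6) / N^6 = [N(N−1)…(N−5)] / (6! · N^6) = (1/6!) · 1 · (1 − 1/(4n)) · … · (1 − 5/(4n)). Each factor → 1 as N → ∞, so the limit is 1/6! = 1/720.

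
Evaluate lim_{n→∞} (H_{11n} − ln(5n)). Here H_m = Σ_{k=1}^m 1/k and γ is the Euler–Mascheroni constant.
lim = ln(11/5) + γ

By Euler-Maclaurin, H_m = ln m + γ + O(1/m). So
  H_{11n} − ln(5n) = ln(11n) + γ − ln(5n) + O(1/n)
                       = ln(11/5) + γ + O(1/n).
Hence the limit is ln(11/5) + γ.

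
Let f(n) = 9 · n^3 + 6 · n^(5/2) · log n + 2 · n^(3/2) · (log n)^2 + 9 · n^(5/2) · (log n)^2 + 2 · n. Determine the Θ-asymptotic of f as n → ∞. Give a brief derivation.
f(n) ∈ Θ(n^3)

Compare the terms by growth order. For large n, n^a · (log n)^b dominates n^a' · (log n)^b' iff a > a', or (a = a' and b > b'). Ranking the 5 terms shows the dominant one is 9 · n^3. Hence f(n) ∈ Θ(n^3).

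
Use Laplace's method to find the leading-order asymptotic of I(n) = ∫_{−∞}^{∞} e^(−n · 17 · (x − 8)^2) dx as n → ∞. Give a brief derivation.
I(n) = sqrt(π/(17n))

Here φ(x) = 17 · (x − 8)^2 has its unique minimum at x* = 8 with φ(x*) = 0 and φ''(x*) = 34. Laplace's method gives
  I(n) ~ e^(−n φ(x*)) · sqrt(2π / (n · φ''(x*))) = sqrt(2π / (34n)) = sqrt(π/(17n)).
This is exact: substituting u = (x − 8)·sqrt(17n) gives I(n) = (1/sqrt(17n)) ∫_{−∞}^{∞} e^(−u^2) du = sqrt(π/(17n)).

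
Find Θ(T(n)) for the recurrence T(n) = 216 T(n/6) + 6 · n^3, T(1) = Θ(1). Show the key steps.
T(n) = Θ(n^3 log n)

log_6 216 = 3, and f(n) = 6 · n^3 = Θ(n^(log_6 216)). This is Case 2 of the master theorem: T(n) = Θ(f(n) · log n) = Θ(n^3 log n).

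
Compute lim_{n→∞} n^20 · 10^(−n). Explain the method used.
lim = 0

Exponentials with base > 1 dominate every fixed polynomial: for any fixed c, n^c / 10^n → 0 as n → ∞ (e.g. by the ratio test, or by writing 10^n = e^(n ln 10) and noting e^(n ln 10) / n^c → ∞). Hence n^20 · 10^(−n) = n^20 / 10^n → 0.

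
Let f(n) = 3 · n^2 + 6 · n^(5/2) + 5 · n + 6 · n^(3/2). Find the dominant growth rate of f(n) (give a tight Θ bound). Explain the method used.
f(n) ∈ Θ(n^(5/2))

Compare the terms by growth order. For large n, n^a · (log n)^b dominates n^a' · (log n)^b' iff a > a', or (a = a' and b > b'). Ranking the 4 terms shows the dominant one is 6 · n^(5/2). Hence f(n) ∈ Θ(n^(5/2)).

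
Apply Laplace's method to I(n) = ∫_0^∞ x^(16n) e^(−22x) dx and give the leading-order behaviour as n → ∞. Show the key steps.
I(n) ~ (sqrt(2π·16n) / 22) · (16n/(22e))^(16n)

Write the integrand as exp(16n ln x − 22x) and set f(x) = 16n ln x − 22x. Then f'(x) = 16n/x − 22 = 0 at x* = 16n/22, and f''(x*) = −16n/x*^2 = −22^2/(16n). Laplace's method (interior maximum) gives
  I(n) ~ e^(f(x*)) · sqrt(2π / |f''(x*)|)
        = exp(16n ln(16n/22) − 16n) · sqrt(2π · 16n / 22^2)
        = (16n/22)^(16n) e^(−16n) · sqrt(2π·16n) / 22
        = (sqrt(2π·16n) / 22) · (16n/(22e))^(16n).
This matches Γ(16n+1)/22^(16n+1) with Stirling applied to Γ.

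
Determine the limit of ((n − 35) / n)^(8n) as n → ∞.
lim = e^(−280)

Rewrite as (1 − 35/n)^(8n). By the standard limit (1 + x/n)^n → e^x, we have (1 − 35/n)^n → e^(−35), and raising to the 8th power gives e^(−280).
More precisely, ln[(1 − 35/n)^(8n)] = 8n · ln(1 − 35/n) = 8n · (-35/n + O(1/n^2)) = -280 + O(1/n) → -280.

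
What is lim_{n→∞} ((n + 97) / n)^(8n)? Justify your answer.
lim = e^776

Rewrite as (1 + 97/n)^(8n). By the standard limit (1 + x/n)^n → e^x, we have (1 + 97/n)^n → e^97, and raising to the 8th power gives e^776.
More precisely, ln[(1 + 97/n)^(8n)] = 8n · ln(1 + 97/n) = 8n · (97/n + O(1/n^2)) = 776 + O(1/n) → 776.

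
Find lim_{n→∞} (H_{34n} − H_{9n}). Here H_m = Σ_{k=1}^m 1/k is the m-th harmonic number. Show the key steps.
lim = ln(34/9)

Euler-Maclaurin gives H_m = ln m + γ + 1/(2m) + O(1/m^2). The γ and O(1/m) terms cancel in the difference:
  H_{34n} − H_{9n} = ln(34n) − ln(9n) + O(1/n) = ln(34/9) + O(1/n).
Hence the limit is ln(34/9).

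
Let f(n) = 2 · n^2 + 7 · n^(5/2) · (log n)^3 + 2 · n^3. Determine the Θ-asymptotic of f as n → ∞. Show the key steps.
f(n) ∈ Θ(n^3)

Compare the terms by growth order. For large n, n^a · (log n)^b dominates n^a' · (log n)^b' iff a > a', or (a = a' and b > b'). Ranking the 3 terms shows the dominant one is 2 · n^3. Hence f(n) ∈ Θ(n^3).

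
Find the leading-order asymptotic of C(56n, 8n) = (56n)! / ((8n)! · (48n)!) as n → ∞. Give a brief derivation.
C(56n, 8n) ~ (823543/46656)^(8n) · sqrt(7/(12π·8n))

Write N = 8n. Apply Stirling to each factorial:
  (7N)! ~ sqrt(2π·7N) · (7N/e)^(7N),
  N! ~ sqrt(2π N) · (N/e)^N,
  (6N)! ~ sqrt(2π·6N) · (6N/e)^(6N).
The exponential factors combine to (7N)^(7N) / (N^N · (6N)^(6N)) = 7^(7N)/6^(6N) = (7^7/6^6)^N = (823543/46656)^N.
The square-root prefactors combine to sqrt(2π·7N) / (sqrt(2π N)·sqrt(2π·6N)) = sqrt(7 / (2π·6·N)) = sqrt(7/(12π·8n)).
Substituting N = 8n: C(56n, 8n) ~ (823543/46656)^(8n) · sqrt(7/(12π·8n)).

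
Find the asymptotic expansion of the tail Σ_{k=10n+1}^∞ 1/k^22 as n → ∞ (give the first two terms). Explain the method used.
Σ_{k>10n} 1/k^22 = 1/(21 · (10n)^21) − 1/(2 · (10n)^22) + O(1/(10n)^23)

Compare to the integral: ∫_{10n}^∞ x^(−22) dx = [−x^(−21)/21]_{10n}^∞ = 1/((22−1)·(10n)^21). The Euler-Maclaurin correction adds −f(10n)/2 = −1/(2·(10n)^22). Euler-Maclaurin then gives
  Σ_{k>10n} 1/k^22 = ∫_{10n}^∞ dx/x^22 − 1/(2·(10n)^22) + O(1/(10n)^23).
(Equivalently this is ζ(22) − Σ_{k≤10n} 1/k^22.)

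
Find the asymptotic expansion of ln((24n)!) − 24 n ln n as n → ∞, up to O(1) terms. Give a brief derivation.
ln((24n)!) − 24 n ln n = 24(ln 24 − 1) n + (1/2) ln(2π·24n) + O(1/n)

Stirling: ln((24n)!) = 24n ln(24n) − 24n + (1/2) ln(2π·24n) + O(1/n).
Since 24n ln(24n) = 24n ln n + 24n ln 24, subtracting 24n ln n cancels the n ln n term exactly. What remains is 24(ln 24 − 1) n + (1/2) ln(2π·24n) + O(1/n).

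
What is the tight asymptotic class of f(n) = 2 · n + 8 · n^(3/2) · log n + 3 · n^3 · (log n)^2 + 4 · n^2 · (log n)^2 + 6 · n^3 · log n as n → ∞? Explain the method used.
f(n) ∈ Θ(n^3 · (log n)^2)

Compare the terms by growth order. For large n, n^a · (log n)^b dominates n^a' · (log n)^b' iff a > a', or (a = a' and b > b'). Ranking the 5 terms shows the dominant one is 3 · n^3 · (log n)^2. Hence f(n) ∈ Θ(n^3 · (log n)^2).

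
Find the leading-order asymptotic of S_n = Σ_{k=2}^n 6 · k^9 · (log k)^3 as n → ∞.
S_n ~ 3 · n^10 · (log n)^3 / 5

By integral comparison, S_n = ∫_1^n 6 · x^9 · (log x)^3 dx + O(n^9 · (log n)^3). For the integral, the leading term of ∫_1^n x^9 (log x)^3 dx is n^10/10 · (log n)^3 (by repeated integration by parts; each step lowers the log-exponent and produces a relatively O(1/log n) correction). Hence S_n ~ 3 · n^10 · (log n)^3 / 5.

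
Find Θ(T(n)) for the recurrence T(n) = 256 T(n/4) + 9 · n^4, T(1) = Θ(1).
T(n) = Θ(n^4 log n)

log_4 256 = 4, and f(n) = 9 · n^4 = Θ(n^(log_4 256)). This is Case 2 of the master theorem: T(n) = Θ(f(n) · log n) = Θ(n^4 log n).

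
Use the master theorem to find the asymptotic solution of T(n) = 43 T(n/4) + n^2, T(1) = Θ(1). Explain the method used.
T(n) = Θ(n^(log_4 43))

Master theorem: compare f(n) = n^2 to n^(log_4 43) where log_4 43 ≈ 2.713. Since 2 < log_4 43, we have f(n) = O(n^(log_4 43 − ε)) for some ε > 0 — Case 1. Hence T(n) = Θ(n^(log_4 43)).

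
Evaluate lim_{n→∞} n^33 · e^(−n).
lim = 0

Exponentials with base > 1 dominate every fixed polynomial: for any fixed c, n^c / e^n → 0 as n → ∞ (e.g. by the ratio test, or since e^n grows faster than any power of n). Hence n^33 · e^(−n) = n^33 / e^n → 0.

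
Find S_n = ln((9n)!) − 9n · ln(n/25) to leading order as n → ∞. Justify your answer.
S_n ~ 9n · (ln 225 − 1) + O(ln n)

Stirling: ln((9n)!) = 9n ln(9n) − 9n + O(ln n).
  S_n = 9n ln(9n) − 9n − 9n ln(n/25) + O(ln n)
      = 9n ln(9n) − 9n ln n + 9n ln 25 − 9n + O(ln n)
      = 9n ln 9 + 9n ln 25 − 9n + O(ln n)
      = 9n (ln 225 − 1) + O(ln n).
Numerically ln(225) − 1 ≈ 4.4161.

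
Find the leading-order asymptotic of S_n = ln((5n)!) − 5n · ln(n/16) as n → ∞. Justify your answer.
S_n ~ 5n · (ln 80 − 1) + O(ln n)

Stirling: ln((5n)!) = 5n ln(5n) − 5n + O(ln n).
  S_n = 5n ln(5n) − 5n − 5n ln(n/16) + O(ln n)
      = 5n ln(5n) − 5n ln n + 5n ln 16 − 5n + O(ln n)
      = 5n ln 5 + 5n ln 16 − 5n + O(ln n)
      = 5n (ln 80 − 1) + O(ln n).
Numerically ln(80) − 1 ≈ 3.3820.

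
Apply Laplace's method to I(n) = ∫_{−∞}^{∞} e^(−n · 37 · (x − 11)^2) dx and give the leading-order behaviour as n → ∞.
I(n) = sqrt(π/(37n))

Here φ(x) = 37 · (x − 11)^2 has its unique minimum at x* = 11 with φ(x*) = 0 and φ''(x*) = 74. Laplace's method gives
  I(n) ~ e^(−n φ(x*)) · sqrt(2π / (n · φ''(x*))) = sqrt(2π / (74n)) = sqrt(π/(37n)).
This is exact: substituting u = (x − 11)·sqrt(37n) gives I(n) = (1/sqrt(37n)) ∫_{−∞}^{∞} e^(−u^2) du = sqrt(π/(37n)).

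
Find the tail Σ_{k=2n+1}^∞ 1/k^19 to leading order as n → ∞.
Σ_{k>2n} 1/k^19 ~ 1/(18 · (2n)^18)

Compare to the integral: ∫_{2n}^∞ x^(−19) dx = [−x^(−18)/18]_{2n}^∞ = 1/((19−1)·(2n)^18). Euler-Maclaurin then gives
  Σ_{k>2n} 1/k^19 = ∫_{2n}^∞ dx/x^19 − 1/(2·(2n)^19) + O(1/(2n)^20).
(Equivalently this is ζ(19) − Σ_{k≤2n} 1/k^19.)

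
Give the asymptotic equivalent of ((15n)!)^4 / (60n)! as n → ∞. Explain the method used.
((15n)!)^4/(60n)! ~ ((2π·15n)^(3/2) / 2) · 4^(−4·15n)  →  0

Write N = 15n. Stirling: N! ~ sqrt(2π N)(N/e)^N and (4N)! ~ sqrt(2π·4N)·(4N/e)^(4N).
  (N!)^4/(4N)! ~ (2π N)^(4/2) (N/e)^(4N) / [sqrt(2π·4N) (4N/e)^(4N)]
     = (2π N)^(4/2) / sqrt(2π·4N) · (N/(4N))^(4N)
     = (2π N)^((4−1)/2) / 2 · 4^(−4N).
Since 4^4 > 1, the factor 4^(−4N) decays exponentially, so the ratio → 0. Substituting N = 15n gives the stated form.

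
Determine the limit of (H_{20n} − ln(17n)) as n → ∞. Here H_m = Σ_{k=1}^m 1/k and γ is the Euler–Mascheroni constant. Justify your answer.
lim = ln(20/17) + γ

By Euler-Maclaurin, H_m = ln m + γ + O(1/m). So
  H_{20n} − ln(17n) = ln(20n) + γ − ln(17n) + O(1/n)
                       = ln(20/17) + γ + O(1/n).
Hence the limit is ln(20/17) + γ.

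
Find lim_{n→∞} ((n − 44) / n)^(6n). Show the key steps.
lim = e^(−264)

Rewrite as (1 − 44/n)^(6n). By the standard limit (1 + x/n)^n → e^x, we have (1 − 44/n)^n → e^(−44), and raising to the 6th power gives e^(−264).
More precisely, ln[(1 − 44/n)^(6n)] = 6n · ln(1 − 44/n) = 6n · (-44/n + O(1/n^2)) = -264 + O(1/n) → -264.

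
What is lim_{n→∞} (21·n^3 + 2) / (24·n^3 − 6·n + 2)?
lim = 21/24 = 7/8

For large n the leading n^3 terms dominate both numerator and denominator. Dividing top and bottom by n^3, every other term tends to 0, leaving 21/24 = 7/8.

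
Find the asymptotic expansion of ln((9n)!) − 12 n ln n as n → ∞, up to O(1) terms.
ln((9n)!) − 12 n ln n = −3 n ln n + 9(ln 9 − 1) n + (1/2) ln(2π·9n) + O(1/n)

Stirling: ln((9n)!) = 9n ln(9n) − 9n + (1/2) ln(2π·9n) + O(1/n).
Expand 9n ln(9n) = 9n (ln n + ln 9) = 9n ln n + 9n ln 9.
Subtract 12n ln n: leading term is (9 − 12) n ln n = −3 n ln n. The next term is 9n ln 9 − 9n = 9(ln 9 − 1) n. Then the (1/2) ln(2π·9n) correction.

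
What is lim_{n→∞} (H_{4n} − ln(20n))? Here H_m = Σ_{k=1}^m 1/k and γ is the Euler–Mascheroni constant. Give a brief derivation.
lim = −ln 5 + γ

By Euler-Maclaurin, H_m = ln m + γ + O(1/m). So
  H_{4n} − ln(20n) = ln(4n) + γ − ln(20n) + O(1/n)
                       = ln(4/20) + γ + O(1/n).
Hence the limit is ln(4/20) + γ (= −ln 5).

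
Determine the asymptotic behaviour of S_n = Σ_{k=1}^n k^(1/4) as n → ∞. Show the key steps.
S_n ~ (4/5) · n^(5/4)

Integral comparison: Σ_{k=1}^n k^(1/4) = ∫_0^n x^(1/4) dx + O(n^(1/4)). The integral is n^(1 + 1/4) / (1 + 1/4) = n^((1+4)/4) / ((1+4)/4) = (4/5) · n^(5/4).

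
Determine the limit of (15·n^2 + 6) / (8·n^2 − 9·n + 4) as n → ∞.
lim = 15/8

For large n the leading n^2 terms dominate both numerator and denominator. Dividing top and bottom by n^2, every other term tends to 0, leaving 15/8.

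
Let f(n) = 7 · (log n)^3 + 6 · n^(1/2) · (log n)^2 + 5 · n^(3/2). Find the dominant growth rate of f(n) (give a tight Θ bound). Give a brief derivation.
f(n) ∈ Θ(n^(3/2))

Compare the terms by growth order. For large n, n^a · (log n)^b dominates n^a' · (log n)^b' iff a > a', or (a = a' and b > b'). Ranking the 3 terms shows the dominant one is 5 · n^(3/2). Hence f(n) ∈ Θ(n^(3/2)).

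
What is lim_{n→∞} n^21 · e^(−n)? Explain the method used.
lim = 0

Exponentials with base > 1 dominate every fixed polynomial: for any fixed c, n^c / e^n → 0 as n → ∞ (e.g. by the ratio test, or since e^n grows faster than any power of n). Hence n^21 · e^(−n) = n^21 / e^n → 0.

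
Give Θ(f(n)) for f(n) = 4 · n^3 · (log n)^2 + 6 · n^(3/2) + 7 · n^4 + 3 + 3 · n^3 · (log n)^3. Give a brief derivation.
f(n) ∈ Θ(n^4)

Compare the terms by growth order. For large n, n^a · (log n)^b dominates n^a' · (log n)^b' iff a > a', or (a = a' and b > b'). Ranking the 5 terms shows the dominant one is 7 · n^4. Hence f(n) ∈ Θ(n^4).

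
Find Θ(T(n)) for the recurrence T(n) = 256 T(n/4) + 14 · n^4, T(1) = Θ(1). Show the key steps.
T(n) = Θ(n^4 log n)

log_4 256 = 4, and f(n) = 14 · n^4 = Θ(n^(log_4 256)). This is Case 2 of the master theorem: T(n) = Θ(f(n) · log n) = Θ(n^4 log n).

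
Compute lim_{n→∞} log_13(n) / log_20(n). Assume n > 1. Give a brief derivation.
lim = ln(20) / ln(13) = log_13(20)

Change of base: log_13(n) = ln n / ln 13 and log_20(n) = ln n / ln 20. The ratio is (ln n / ln 13) · (ln 20 / ln n) = ln 20 / ln 13, a constant independent of n. So the limit is ln 20 / ln 13 = log_13(20).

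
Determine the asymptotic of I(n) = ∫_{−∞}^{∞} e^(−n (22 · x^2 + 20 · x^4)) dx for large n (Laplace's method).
I(n) ~ sqrt(π/(22n))

φ(x) = 22 · x^2 + 20 · x^4 has its unique global minimum at x* = 0 (since φ'(x) = 44x + 80x^3 = 0 only at x = 0 for real x with both coefficients positive, and φ → ∞ as |x| → ∞). At x* = 0, φ(0) = 0 and φ''(0) = 44. Laplace's method then gives
  I(n) ~ sqrt(2π / (n · φ''(0))) · e^(−n φ(0)) = sqrt(2π / (44n)) = sqrt(π/(22n)).
The 20 · x^4 term contributes only at subleading order (an O(1/n) relative correction).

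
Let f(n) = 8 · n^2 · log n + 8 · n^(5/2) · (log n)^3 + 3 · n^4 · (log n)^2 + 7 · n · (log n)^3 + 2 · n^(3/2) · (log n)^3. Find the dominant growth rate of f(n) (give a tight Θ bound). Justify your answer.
f(n) ∈ Θ(n^4 · (log n)^2)

Compare the terms by growth order. For large n, n^a · (log n)^b dominates n^a' · (log n)^b' iff a > a', or (a = a' and b > b'). Ranking the 5 terms shows the dominant one is 3 · n^4 · (log n)^2. Hence f(n) ∈ Θ(n^4 · (log n)^2).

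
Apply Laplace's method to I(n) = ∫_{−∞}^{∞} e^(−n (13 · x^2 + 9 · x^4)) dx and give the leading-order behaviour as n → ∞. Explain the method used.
I(n) ~ sqrt(π/(13n))

φ(x) = 13 · x^2 + 9 · x^4 has its unique global minimum at x* = 0 (since φ'(x) = 26x + 36x^3 = 0 only at x = 0 for real x with both coefficients positive, and φ → ∞ as |x| → ∞). At x* = 0, φ(0) = 0 and φ''(0) = 26. Laplace's method then gives
  I(n) ~ sqrt(2π / (n · φ''(0))) · e^(−n φ(0)) = sqrt(2π / (26n)) = sqrt(π/(13n)).
The 9 · x^4 term contributes only at subleading order (an O(1/n) relative correction).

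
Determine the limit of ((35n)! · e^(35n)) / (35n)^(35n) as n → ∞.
lim = ∞

Stirling: (35n)! ~ sqrt(2π·35n) · (35n/e)^(35n). Hence
  (35n)! · e^(35n) / (35n)^(35n) ~ sqrt(2π·35n) = sqrt(2π·35) · sqrt(n) → ∞.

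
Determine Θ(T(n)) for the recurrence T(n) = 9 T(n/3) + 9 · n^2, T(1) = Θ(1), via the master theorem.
T(n) = Θ(n^2 log n)

log_3 9 = 2, and f(n) = 9 · n^2 = Θ(n^(log_3 9)). This is Case 2 of the master theorem: T(n) = Θ(f(n) · log n) = Θ(n^2 log n).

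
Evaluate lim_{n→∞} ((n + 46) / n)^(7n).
lim = e^322

Rewrite as (1 + 46/n)^(7n). By the standard limit (1 + x/n)^n → e^x, we have (1 + 46/n)^n → e^46, and raising to the 7th power gives e^322.
More precisely, ln[(1 + 46/n)^(7n)] = 7n · ln(1 + 46/n) = 7n · (46/n + O(1/n^2)) = 322 + O(1/n) → 322.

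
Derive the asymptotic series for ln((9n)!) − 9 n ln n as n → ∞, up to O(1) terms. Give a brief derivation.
ln((9n)!) − 9 n ln n = 9(ln 9 − 1) n + (1/2) ln(2π·9n) + O(1/n)

Stirling: ln((9n)!) = 9n ln(9n) − 9n + (1/2) ln(2π·9n) + O(1/n).
Since 9n ln(9n) = 9n ln n + 9n ln 9, subtracting 9n ln n cancels the n ln n term exactly. What remains is 9(ln 9 − 1) n + (1/2) ln(2π·9n) + O(1/n).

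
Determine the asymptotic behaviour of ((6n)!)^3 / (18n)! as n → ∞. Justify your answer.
((6n)!)^3/(18n)! ~ ((2π·6n)^(2/2) / sqrt(3)) · 3^(−3·6n)  →  0

Write N = 6n. Stirling: N! ~ sqrt(2π N)(N/e)^N and (3N)! ~ sqrt(2π·3N)·(3N/e)^(3N).
  (N!)^3/(3N)! ~ (2π N)^(3/2) (N/e)^(3N) / [sqrt(2π·3N) (3N/e)^(3N)]
     = (2π N)^(3/2) / sqrt(2π·3N) · (N/(3N))^(3N)
     = (2π N)^((3−1)/2) / sqrt(3) · 3^(−3N).
Since 3^3 > 1, the factor 3^(−3N) decays exponentially, so the ratio → 0. Substituting N = 6n gives the stated form.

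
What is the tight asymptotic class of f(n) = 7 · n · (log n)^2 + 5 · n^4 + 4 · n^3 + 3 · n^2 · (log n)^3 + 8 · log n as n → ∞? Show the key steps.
f(n) ∈ Θ(n^4)

Compare the terms by growth order. For large n, n^a · (log n)^b dominates n^a' · (log n)^b' iff a > a', or (a = a' and b > b'). Ranking the 5 terms shows the dominant one is 5 · n^4. Hence f(n) ∈ Θ(n^4).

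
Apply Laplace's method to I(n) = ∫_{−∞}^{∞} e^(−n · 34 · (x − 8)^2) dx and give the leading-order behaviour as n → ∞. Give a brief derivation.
I(n) = sqrt(π/(34n))

Here φ(x) = 34 · (x − 8)^2 has its unique minimum at x* = 8 with φ(x*) = 0 and φ''(x*) = 68. Laplace's method gives
  I(n) ~ e^(−n φ(x*)) · sqrt(2π / (n · φ''(x*))) = sqrt(2π / (68n)) = sqrt(π/(34n)).
This is exact: substituting u = (x − 8)·sqrt(34n) gives I(n) = (1/sqrt(34n)) ∫_{−∞}^{∞} e^(−u^2) du = sqrt(π/(34n)).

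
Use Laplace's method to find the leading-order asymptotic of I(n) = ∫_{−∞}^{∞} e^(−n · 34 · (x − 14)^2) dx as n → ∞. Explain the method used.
I(n) = sqrt(π/(34n))

Here φ(x) = 34 · (x − 14)^2 has its unique minimum at x* = 14 with φ(x*) = 0 and φ''(x*) = 68. Laplace's method gives
  I(n) ~ e^(−n φ(x*)) · sqrt(2π / (n · φ''(x*))) = sqrt(2π / (68n)) = sqrt(π/(34n)).
This is exact: substituting u = (x − 14)·sqrt(34n) gives I(n) = (1/sqrt(34n)) ∫_{−∞}^{∞} e^(−u^2) du = sqrt(π/(34n)).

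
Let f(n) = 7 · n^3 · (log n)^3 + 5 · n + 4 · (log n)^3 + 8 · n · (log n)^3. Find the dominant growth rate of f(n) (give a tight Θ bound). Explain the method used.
f(n) ∈ Θ(n^3 · (log n)^3)

Compare the terms by growth order. For large n, n^a · (log n)^b dominates n^a' · (log n)^b' iff a > a', or (a = a' and b > b'). Ranking the 4 terms shows the dominant one is 7 · n^3 · (log n)^3. Hence f(n) ∈ Θ(n^3 · (log n)^3).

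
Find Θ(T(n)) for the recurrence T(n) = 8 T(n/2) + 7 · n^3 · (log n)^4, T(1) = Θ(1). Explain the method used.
T(n) = Θ(n^3 · (log n)^5)

Here log_2 8 = 3 and f(n) = 7 · n^3 · (log n)^4 = Θ(n^(log_2 8) · (log n)^4). This is the extended Case 2 of the master theorem (f matches the critical exponent up to log factors), giving T(n) = Θ(n^(log_2 8) · (log n)^(4+1)) = Θ(n^3 · (log n)^5).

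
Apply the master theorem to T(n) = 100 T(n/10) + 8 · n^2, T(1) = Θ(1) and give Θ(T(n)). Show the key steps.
T(n) = Θ(n^2 log n)

log_10 100 = 2, and f(n) = 8 · n^2 = Θ(n^(log_10 100)). This is Case 2 of the master theorem: T(n) = Θ(f(n) · log n) = Θ(n^2 log n).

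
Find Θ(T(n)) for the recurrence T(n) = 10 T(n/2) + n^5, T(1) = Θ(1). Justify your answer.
T(n) = Θ(n^5)

log_2 10 ≈ 3.322. f(n) = n^5 dominates n^(log_2 10) since 5 > 3.322, and the regularity condition a·f(n/b) = 10·(n/2)^5 = (10/32)·n^5 ≤ c·f(n) holds with c = 10/32 ≈ 0.312 < 1. So this is Case 3: T(n) = Θ(f(n)) = Θ(n^5).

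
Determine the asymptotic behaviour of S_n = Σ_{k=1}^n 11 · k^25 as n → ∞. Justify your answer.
S_n ~ 11 · n^26 / 26

By integral comparison (Euler-Maclaurin), Σ_{k=1}^n 11 · k^25 = 11 · ∫_0^n x^25 dx + O(n^25) = 11 · n^26/26 + O(n^25). (Equivalently, Faulhaber's formula gives the same leading term.)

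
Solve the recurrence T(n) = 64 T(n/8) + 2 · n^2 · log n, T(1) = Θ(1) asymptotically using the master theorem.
T(n) = Θ(n^2 · (log n)^2)

Here log_8 64 = 2 and f(n) = 2 · n^2 · log n = Θ(n^(log_8 64) · (log n)^1). This is the extended Case 2 of the master theorem (f matches the critical exponent up to log factors), giving T(n) = Θ(n^(log_8 64) · (log n)^(1+1)) = Θ(n^2 · (log n)^2).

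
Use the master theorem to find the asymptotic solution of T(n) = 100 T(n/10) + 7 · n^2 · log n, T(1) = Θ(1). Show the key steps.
T(n) = Θ(n^2 · (log n)^2)

Here log_10 100 = 2 and f(n) = 7 · n^2 · log n = Θ(n^(log_10 100) · (log n)^1). This is the extended Case 2 of the master theorem (f matches the critical exponent up to log factors), giving T(n) = Θ(n^(log_10 100) · (log n)^(1+1)) = Θ(n^2 · (log n)^2).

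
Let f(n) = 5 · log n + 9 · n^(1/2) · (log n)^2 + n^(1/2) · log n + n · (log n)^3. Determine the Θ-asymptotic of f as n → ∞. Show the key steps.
f(n) ∈ Θ(n · (log n)^3)

Compare the terms by growth order. For large n, n^a · (log n)^b dominates n^a' · (log n)^b' iff a > a', or (a = a' and b > b'). Ranking the 4 terms shows the dominant one is n · (log n)^3. Hence f(n) ∈ Θ(n · (log n)^3).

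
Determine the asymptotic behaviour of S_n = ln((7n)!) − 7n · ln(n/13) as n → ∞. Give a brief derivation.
S_n ~ 7n · (ln 91 − 1) + O(ln n)

Stirling: ln((7n)!) = 7n ln(7n) − 7n + O(ln n).
  S_n = 7n ln(7n) − 7n − 7n ln(n/13) + O(ln n)
      = 7n ln(7n) − 7n ln n + 7n ln 13 − 7n + O(ln n)
      = 7n ln 7 + 7n ln 13 − 7n + O(ln n)
      = 7n (ln 91 − 1) + O(ln n).
Numerically ln(91) − 1 ≈ 3.5109.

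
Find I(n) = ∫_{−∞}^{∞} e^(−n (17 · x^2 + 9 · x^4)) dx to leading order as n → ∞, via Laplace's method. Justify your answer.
I(n) ~ sqrt(π/(17n))

φ(x) = 17 · x^2 + 9 · x^4 has its unique global minimum at x* = 0 (since φ'(x) = 34x + 36x^3 = 0 only at x = 0 for real x with both coefficients positive, and φ → ∞ as |x| → ∞). At x* = 0, φ(0) = 0 and φ''(0) = 34. Laplace's method then gives
  I(n) ~ sqrt(2π / (n · φ''(0))) · e^(−n φ(0)) = sqrt(2π / (34n)) = sqrt(π/(17n)).
The 9 · x^4 term contributes only at subleading order (an O(1/n) relative correction).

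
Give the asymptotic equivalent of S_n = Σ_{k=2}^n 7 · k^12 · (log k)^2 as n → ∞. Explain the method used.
S_n ~ 7 · n^13 · (log n)^2 / 13

By integral comparison, S_n = ∫_1^n 7 · x^12 · (log x)^2 dx + O(n^12 · (log n)^2). For the integral, the leading term of ∫_1^n x^12 (log x)^2 dx is n^13/13 · (log n)^2 (by repeated integration by parts; each step lowers the log-exponent and produces a relatively O(1/log n) correction). Hence S_n ~ 7 · n^13 · (log n)^2 / 13.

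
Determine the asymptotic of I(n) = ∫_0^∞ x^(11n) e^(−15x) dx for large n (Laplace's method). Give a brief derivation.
I(n) ~ (sqrt(2π·11n) / 15) · (11n/(15e))^(11n)

Write the integrand as exp(11n ln x − 15x) and set f(x) = 11n ln x − 15x. Then f'(x) = 11n/x − 15 = 0 at x* = 11n/15, and f''(x*) = −11n/x*^2 = −15^2/(11n). Laplace's method (interior maximum) gives
  I(n) ~ e^(f(x*)) · sqrt(2π / |f''(x*)|)
        = exp(11n ln(11n/15) − 11n) · sqrt(2π · 11n / 15^2)
        = (11n/15)^(11n) e^(−11n) · sqrt(2π·11n) / 15
        = (sqrt(2π·11n) / 15) · (11n/(15e))^(11n).
This matches Γ(11n+1)/15^(11n+1) with Stirling applied to Γ.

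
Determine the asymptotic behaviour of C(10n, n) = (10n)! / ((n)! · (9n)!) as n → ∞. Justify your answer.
C(10n, n) ~ (10000000000/387420489)^(n) · sqrt(5/(9π·n))

Write N = n. Apply Stirling to each factorial:
  (10N)! ~ sqrt(2π·10N) · (10N/e)^(10N),
  N! ~ sqrt(2π N) · (N/e)^N,
  (9N)! ~ sqrt(2π·9N) · (9N/e)^(9N).
The exponential factors combine to (10N)^(10N) / (N^N · (9N)^(9N)) = 10^(10N)/9^(9N) = (10^10/9^9)^N = (10000000000/387420489)^N.
The square-root prefactors combine to sqrt(2π·10N) / (sqrt(2π N)·sqrt(2π·9N)) = sqrt(10 / (2π·9·N)) = sqrt(5/(9π·n)).
Substituting N = n: C(10n, n) ~ (10000000000/387420489)^(n) · sqrt(5/(9π·n)).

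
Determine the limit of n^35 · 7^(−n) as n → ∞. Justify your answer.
lim = 0

Exponentials with base > 1 dominate every fixed polynomial: for any fixed c, n^c / 7^n → 0 as n → ∞ (e.g. by the ratio test, or by writing 7^n = e^(n ln 7) and noting e^(n ln 7) / n^c → ∞). Hence n^35 · 7^(−n) = n^35 / 7^n → 0.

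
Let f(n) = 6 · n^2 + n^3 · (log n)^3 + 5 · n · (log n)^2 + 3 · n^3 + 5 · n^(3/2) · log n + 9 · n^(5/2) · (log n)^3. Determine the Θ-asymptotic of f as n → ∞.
f(n) ∈ Θ(n^3 · (log n)^3)

Compare the terms by growth order. For large n, n^a · (log n)^b dominates n^a' · (log n)^b' iff a > a', or (a = a' and b > b'). Ranking the 6 terms shows the dominant one is n^3 · (log n)^3. Hence f(n) ∈ Θ(n^3 · (log n)^3).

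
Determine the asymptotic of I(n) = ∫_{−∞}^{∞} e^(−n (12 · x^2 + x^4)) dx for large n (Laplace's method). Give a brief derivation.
I(n) ~ sqrt(π/(12n))

φ(x) = 12 · x^2 + x^4 has its unique global minimum at x* = 0 (since φ'(x) = 24x + 4x^3 = 0 only at x = 0 for real x with both coefficients positive, and φ → ∞ as |x| → ∞). At x* = 0, φ(0) = 0 and φ''(0) = 24. Laplace's method then gives
  I(n) ~ sqrt(2π / (n · φ''(0))) · e^(−n φ(0)) = sqrt(2π / (24n)) = sqrt(π/(12n)).
The x^4 term contributes only at subleading order (an O(1/n) relative correction).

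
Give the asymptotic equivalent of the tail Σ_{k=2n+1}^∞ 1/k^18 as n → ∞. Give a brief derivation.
Σ_{k>2n} 1/k^18 ~ 1/(17 · (2n)^17)

Compare to the integral: ∫_{2n}^∞ x^(−18) dx = [−x^(−17)/17]_{2n}^∞ = 1/((18−1)·(2n)^17). Euler-Maclaurin then gives
  Σ_{k>2n} 1/k^18 = ∫_{2n}^∞ dx/x^18 − 1/(2·(2n)^18) + O(1/(2n)^19).
(Equivalently this is ζ(18) − Σ_{k≤2n} 1/k^18.)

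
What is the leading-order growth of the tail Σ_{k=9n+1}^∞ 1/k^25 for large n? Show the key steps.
Σ_{k>9n} 1/k^25 ~ 1/(24 · (9n)^24)

Compare to the integral: ∫_{9n}^∞ x^(−25) dx = [−x^(−24)/24]_{9n}^∞ = 1/((25−1)·(9n)^24). Euler-Maclaurin then gives
  Σ_{k>9n} 1/k^25 = ∫_{9n}^∞ dx/x^25 − 1/(2·(9n)^25) + O(1/(9n)^26).
(Equivalently this is ζ(25) − Σ_{k≤9n} 1/k^25.)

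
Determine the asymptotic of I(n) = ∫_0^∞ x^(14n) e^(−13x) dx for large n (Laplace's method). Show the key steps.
I(n) ~ (sqrt(2π·14n) / 13) · (14n/(13e))^(14n)

Write the integrand as exp(14n ln x − 13x) and set f(x) = 14n ln x − 13x. Then f'(x) = 14n/x − 13 = 0 at x* = 14n/13, and f''(x*) = −14n/x*^2 = −13^2/(14n). Laplace's method (interior maximum) gives
  I(n) ~ e^(f(x*)) · sqrt(2π / |f''(x*)|)
        = exp(14n ln(14n/13) − 14n) · sqrt(2π · 14n / 13^2)
        = (14n/13)^(14n) e^(−14n) · sqrt(2π·14n) / 13
        = (sqrt(2π·14n) / 13) · (14n/(13e))^(14n).
This matches Γ(14n+1)/13^(14n+1) with Stirling applied to Γ.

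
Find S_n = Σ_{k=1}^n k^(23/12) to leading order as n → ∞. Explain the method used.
S_n ~ (12/35) · n^(35/12)

Integral comparison: Σ_{k=1}^n k^(23/12) = ∫_0^n x^(23/12) dx + O(n^(23/12)). The integral is n^(1 + 23/12) / (1 + 23/12) = n^((23+12)/12) / ((23+12)/12) = (12/35) · n^(35/12).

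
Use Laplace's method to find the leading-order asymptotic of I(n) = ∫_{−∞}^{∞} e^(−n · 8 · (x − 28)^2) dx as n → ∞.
I(n) = sqrt(π/(8n))

Here φ(x) = 8 · (x − 28)^2 has its unique minimum at x* = 28 with φ(x*) = 0 and φ''(x*) = 16. Laplace's method gives
  I(n) ~ e^(−n φ(x*)) · sqrt(2π / (n · φ''(x*))) = sqrt(2π / (16n)) = sqrt(π/(8n)).
This is exact: substituting u = (x − 28)·sqrt(8n) gives I(n) = (1/sqrt(8n)) ∫_{−∞}^{∞} e^(−u^2) du = sqrt(π/(8n)).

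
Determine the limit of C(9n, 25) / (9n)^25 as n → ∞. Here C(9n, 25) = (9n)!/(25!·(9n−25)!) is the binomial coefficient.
lim = 1/25! = 1/15511210043330985984000000

With N = 9n → ∞: C(N, 25) / N^25 = [N(N−1)…(N−24)] / (25! · N^25) = (1/25!) · 1 · (1 − 1/(9n)) · … · (1 − 24/(9n)). Each factor → 1 as N → ∞, so the limit is 1/25! = 1/15511210043330985984000000.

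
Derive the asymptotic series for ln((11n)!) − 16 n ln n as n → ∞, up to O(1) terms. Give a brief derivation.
ln((11n)!) − 16 n ln n = −5 n ln n + 11(ln 11 − 1) n + (1/2) ln(2π·11n) + O(1/n)

Stirling: ln((11n)!) = 11n ln(11n) − 11n + (1/2) ln(2π·11n) + O(1/n).
Expand 11n ln(11n) = 11n (ln n + ln 11) = 11n ln n + 11n ln 11.
Subtract 16n ln n: leading term is (11 − 16) n ln n = −5 n ln n. The next term is 11n ln 11 − 11n = 11(ln 11 − 1) n. Then the (1/2) ln(2π·11n) correction.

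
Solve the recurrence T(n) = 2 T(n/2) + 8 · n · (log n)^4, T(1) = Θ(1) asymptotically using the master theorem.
T(n) = Θ(n · (log n)^5)

Here log_2 2 = 1 and f(n) = 8 · n · (log n)^4 = Θ(n^(log_2 2) · (log n)^4). This is the extended Case 2 of the master theorem (f matches the critical exponent up to log factors), giving T(n) = Θ(n^(log_2 2) · (log n)^(4+1)) = Θ(n · (log n)^5).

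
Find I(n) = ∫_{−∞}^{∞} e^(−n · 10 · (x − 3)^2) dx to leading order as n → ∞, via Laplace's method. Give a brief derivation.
I(n) = sqrt(π/(10n))

Here φ(x) = 10 · (x − 3)^2 has its unique minimum at x* = 3 with φ(x*) = 0 and φ''(x*) = 20. Laplace's method gives
  I(n) ~ e^(−n φ(x*)) · sqrt(2π / (n · φ''(x*))) = sqrt(2π / (20n)) = sqrt(π/(10n)).
This is exact: substituting u = (x − 3)·sqrt(10n) gives I(n) = (1/sqrt(10n)) ∫_{−∞}^{∞} e^(−u^2) du = sqrt(π/(10n)).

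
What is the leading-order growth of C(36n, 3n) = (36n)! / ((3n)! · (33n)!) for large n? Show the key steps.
C(36n, 3n) ~ (8916100448256/285311670611)^(3n) · sqrt(6/(11π·3n))

Write N = 3n. Apply Stirling to each factorial:
  (12N)! ~ sqrt(2π·12N) · (12N/e)^(12N),
  N! ~ sqrt(2π N) · (N/e)^N,
  (11N)! ~ sqrt(2π·11N) · (11N/e)^(11N).
The exponential factors combine to (12N)^(12N) / (N^N · (11N)^(11N)) = 12^(12N)/11^(11N) = (12^12/11^11)^N = (8916100448256/285311670611)^N.
The square-root prefactors combine to sqrt(2π·12N) / (sqrt(2π N)·sqrt(2π·11N)) = sqrt(12 / (2π·11·N)) = sqrt(6/(11π·3n)).
Substituting N = 3n: C(36n, 3n) ~ (8916100448256/285311670611)^(3n) · sqrt(6/(11π·3n)).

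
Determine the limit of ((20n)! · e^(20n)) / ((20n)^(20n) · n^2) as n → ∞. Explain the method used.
lim = 0

Stirling: (20n)! ~ sqrt(2π·20n) · (20n/e)^(20n). Hence
  (20n)! · e^(20n) / (20n)^(20n) ~ sqrt(2π·20n).
Dividing by n^2: sqrt(2π·20n) / n^2 = sqrt(2π·20) · n^((1−4)/2), so the expression behaves like sqrt(2π·20) · n^((1−4)/2) → 0.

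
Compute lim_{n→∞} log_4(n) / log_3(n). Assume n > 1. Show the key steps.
lim = ln(3) / ln(4) = log_4(3)

Change of base: log_4(n) = ln n / ln 4 and log_3(n) = ln n / ln 3. The ratio is (ln n / ln 4) · (ln 3 / ln n) = ln 3 / ln 4, a constant independent of n. So the limit is ln 3 / ln 4 = log_4(3).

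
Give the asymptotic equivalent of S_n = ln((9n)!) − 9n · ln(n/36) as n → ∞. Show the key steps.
S_n ~ 9n · (ln 324 − 1) + O(ln n)

Stirling: ln((9n)!) = 9n ln(9n) − 9n + O(ln n).
  S_n = 9n ln(9n) − 9n − 9n ln(n/36) + O(ln n)
      = 9n ln(9n) − 9n ln n + 9n ln 36 − 9n + O(ln n)
      = 9n ln 9 + 9n ln 36 − 9n + O(ln n)
      = 9n (ln 324 − 1) + O(ln n).
Numerically ln(324) − 1 ≈ 4.7807.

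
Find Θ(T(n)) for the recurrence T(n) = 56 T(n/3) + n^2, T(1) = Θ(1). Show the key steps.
T(n) = Θ(n^(log_3 56))

Master theorem: compare f(n) = n^2 to n^(log_3 56) where log_3 56 ≈ 3.664. Since 2 < log_3 56, we have f(n) = O(n^(log_3 56 − ε)) for some ε > 0 — Case 1. Hence T(n) = Θ(n^(log_3 56)).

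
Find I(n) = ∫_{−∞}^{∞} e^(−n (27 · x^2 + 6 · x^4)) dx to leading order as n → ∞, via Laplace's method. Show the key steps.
I(n) ~ sqrt(π/(27n))

φ(x) = 27 · x^2 + 6 · x^4 has its unique global minimum at x* = 0 (since φ'(x) = 54x + 24x^3 = 0 only at x = 0 for real x with both coefficients positive, and φ → ∞ as |x| → ∞). At x* = 0, φ(0) = 0 and φ''(0) = 54. Laplace's method then gives
  I(n) ~ sqrt(2π / (n · φ''(0))) · e^(−n φ(0)) = sqrt(2π / (54n)) = sqrt(π/(27n)).
The 6 · x^4 term contributes only at subleading order (an O(1/n) relative correction).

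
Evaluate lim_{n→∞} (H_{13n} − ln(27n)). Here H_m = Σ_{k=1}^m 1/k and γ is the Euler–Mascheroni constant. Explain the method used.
lim = ln(13/27) + γ

By Euler-Maclaurin, H_m = ln m + γ + O(1/m). So
  H_{13n} − ln(27n) = ln(13n) + γ − ln(27n) + O(1/n)
                       = ln(13/27) + γ + O(1/n).
Hence the limit is ln(13/27) + γ.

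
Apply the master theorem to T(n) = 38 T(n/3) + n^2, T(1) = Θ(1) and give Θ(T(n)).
T(n) = Θ(n^(log_3 38))

Master theorem: compare f(n) = n^2 to n^(log_3 38) where log_3 38 ≈ 3.311. Since 2 < log_3 38, we have f(n) = O(n^(log_3 38 − ε)) for some ε > 0 — Case 1. Hence T(n) = Θ(n^(log_3 38)).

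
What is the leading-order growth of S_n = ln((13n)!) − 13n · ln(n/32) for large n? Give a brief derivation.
S_n ~ 13n · (ln 416 − 1) + O(ln n)

Stirling: ln((13n)!) = 13n ln(13n) − 13n + O(ln n).
  S_n = 13n ln(13n) − 13n − 13n ln(n/32) + O(ln n)
      = 13n ln(13n) − 13n ln n + 13n ln 32 − 13n + O(ln n)
      = 13n ln 13 + 13n ln 32 − 13n + O(ln n)
      = 13n (ln 416 − 1) + O(ln n).
Numerically ln(416) − 1 ≈ 5.0307.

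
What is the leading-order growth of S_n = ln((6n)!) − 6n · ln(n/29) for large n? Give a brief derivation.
S_n ~ 6n · (ln 174 − 1) + O(ln n)

Stirling: ln((6n)!) = 6n ln(6n) − 6n + O(ln n).
  S_n = 6n ln(6n) − 6n − 6n ln(n/29) + O(ln n)
      = 6n ln(6n) − 6n ln n + 6n ln 29 − 6n + O(ln n)
      = 6n ln 6 + 6n ln 29 − 6n + O(ln n)
      = 6n (ln 174 − 1) + O(ln n).
Numerically ln(174) − 1 ≈ 4.1591.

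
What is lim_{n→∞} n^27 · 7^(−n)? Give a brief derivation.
lim = 0

Exponentials with base > 1 dominate every fixed polynomial: for any fixed c, n^c / 7^n → 0 as n → ∞ (e.g. by the ratio test, or by writing 7^n = e^(n ln 7) and noting e^(n ln 7) / n^c → ∞). Hence n^27 · 7^(−n) = n^27 / 7^n → 0.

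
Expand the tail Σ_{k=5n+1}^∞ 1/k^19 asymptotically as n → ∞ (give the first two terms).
Σ_{k>5n} 1/k^19 = 1/(18 · (5n)^18) − 1/(2 · (5n)^19) + O(1/(5n)^20)

Compare to the integral: ∫_{5n}^∞ x^(−19) dx = [−x^(−18)/18]_{5n}^∞ = 1/((19−1)·(5n)^18). The Euler-Maclaurin correction adds −f(5n)/2 = −1/(2·(5n)^19). Euler-Maclaurin then gives
  Σ_{k>5n} 1/k^19 = ∫_{5n}^∞ dx/x^19 − 1/(2·(5n)^19) + O(1/(5n)^20).
(Equivalently this is ζ(19) − Σ_{k≤5n} 1/k^19.)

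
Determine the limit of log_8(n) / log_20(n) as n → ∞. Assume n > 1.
lim = ln(20) / ln(8) = log_8(20)

Change of base: log_8(n) = ln n / ln 8 and log_20(n) = ln n / ln 20. The ratio is (ln n / ln 8) · (ln 20 / ln n) = ln 20 / ln 8, a constant independent of n. So the limit is ln 20 / ln 8 = log_8(20).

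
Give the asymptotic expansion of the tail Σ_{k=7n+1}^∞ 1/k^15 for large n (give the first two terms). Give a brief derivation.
Σ_{k>7n} 1/k^15 = 1/(14 · (7n)^14) − 1/(2 · (7n)^15) + O(1/(7n)^16)

Compare to the integral: ∫_{7n}^∞ x^(−15) dx = [−x^(−14)/14]_{7n}^∞ = 1/((15−1)·(7n)^14). The Euler-Maclaurin correction adds −f(7n)/2 = −1/(2·(7n)^15). Euler-Maclaurin then gives
  Σ_{k>7n} 1/k^15 = ∫_{7n}^∞ dx/x^15 − 1/(2·(7n)^15) + O(1/(7n)^16).
(Equivalently this is ζ(15) − Σ_{k≤7n} 1/k^15.)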